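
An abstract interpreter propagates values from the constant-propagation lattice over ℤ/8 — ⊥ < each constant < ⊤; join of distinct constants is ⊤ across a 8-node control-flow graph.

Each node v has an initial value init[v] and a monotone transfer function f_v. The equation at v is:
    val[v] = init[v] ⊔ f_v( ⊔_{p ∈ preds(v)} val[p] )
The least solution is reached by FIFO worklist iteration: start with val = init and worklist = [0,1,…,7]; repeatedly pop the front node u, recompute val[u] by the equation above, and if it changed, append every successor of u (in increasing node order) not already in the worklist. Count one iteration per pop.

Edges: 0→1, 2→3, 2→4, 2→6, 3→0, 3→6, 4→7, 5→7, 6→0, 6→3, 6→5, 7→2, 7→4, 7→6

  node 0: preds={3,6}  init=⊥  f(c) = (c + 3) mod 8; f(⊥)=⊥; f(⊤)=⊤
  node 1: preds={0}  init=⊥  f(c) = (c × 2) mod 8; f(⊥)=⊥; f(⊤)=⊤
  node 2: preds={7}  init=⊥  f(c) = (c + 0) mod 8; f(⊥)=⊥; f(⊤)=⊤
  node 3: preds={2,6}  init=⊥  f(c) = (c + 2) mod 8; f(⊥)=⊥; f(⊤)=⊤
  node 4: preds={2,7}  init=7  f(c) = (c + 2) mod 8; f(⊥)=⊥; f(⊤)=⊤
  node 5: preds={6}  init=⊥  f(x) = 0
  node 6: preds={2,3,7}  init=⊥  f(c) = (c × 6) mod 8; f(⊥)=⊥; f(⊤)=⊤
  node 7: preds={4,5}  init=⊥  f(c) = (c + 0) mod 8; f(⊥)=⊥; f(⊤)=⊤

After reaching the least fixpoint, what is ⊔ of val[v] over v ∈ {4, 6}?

Iteration log — 17 steps:
  step 1. node 0  ⊔preds=⊥  new=⊥  stable
  step 2. node 1  ⊔preds=⊥  new=⊥  stable
  step 3. node 2  ⊔preds=⊥  new=⊥  stable
  step 4. node 3  ⊔preds=⊥  new=⊥  stable
  step 5. node 4  ⊔preds=⊥  new=7  stable
  step 6. node 5  ⊔preds=⊥  new=0  old=⊥  +wl: 
  step 7. node 6  ⊔preds=⊥  new=⊥  stable
  step 8. node 7  ⊔preds=⊤  new=⊤  old=⊥  +wl: 2,4,6
  step 9. node 2  ⊔preds=⊤  new=⊤  old=⊥  +wl: 3
  step 10. node 4  ⊔preds=⊤  new=⊤  old=7  +wl: 7
  step 11. node 6  ⊔preds=⊤  new=⊤  old=⊥  +wl: 0,5
  step 12. node 3  ⊔preds=⊤  new=⊤  old=⊥  +wl: 6
  step 13. node 7  ⊔preds=⊤  new=⊤  stable
  step 14. node 0  ⊔preds=⊤  new=⊤  old=⊥  +wl: 1
  step 15. node 5  ⊔preds=⊤  new=0  stable
  step 16. node 6  ⊔preds=⊤  new=⊤  stable
  step 17. node 1  ⊔preds=⊤  new=⊤  old=⊥  +wl: 

Least fixpoint reached:
  node 0: ⊤
  node 1: ⊤
  node 2: ⊤
  node 3: ⊤
  node 4: ⊤
  node 5: 0
  node 6: ⊤
  node 7: ⊤

⊤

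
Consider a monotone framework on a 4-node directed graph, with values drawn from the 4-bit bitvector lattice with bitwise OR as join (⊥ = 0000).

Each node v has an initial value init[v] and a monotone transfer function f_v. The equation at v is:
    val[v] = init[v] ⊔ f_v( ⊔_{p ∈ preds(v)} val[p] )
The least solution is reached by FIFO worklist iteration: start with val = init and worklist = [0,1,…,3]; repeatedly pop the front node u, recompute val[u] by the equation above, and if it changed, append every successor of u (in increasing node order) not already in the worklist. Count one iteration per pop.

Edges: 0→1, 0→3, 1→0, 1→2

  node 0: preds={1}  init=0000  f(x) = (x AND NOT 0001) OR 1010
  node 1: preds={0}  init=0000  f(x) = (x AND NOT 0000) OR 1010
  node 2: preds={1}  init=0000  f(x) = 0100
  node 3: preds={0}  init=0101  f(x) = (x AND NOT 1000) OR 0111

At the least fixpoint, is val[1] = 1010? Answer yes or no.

Iteration log — 5 steps:
  step 1. node 0  ⊔preds=0000  new=1010  old=0000  +wl: 
  step 2. node 1  ⊔preds=1010  new=1010  old=0000  +wl: 0
  step 3. node 2  ⊔preds=1010  new=0100  old=0000  +wl: 
  step 4. node 3  ⊔preds=1010  new=0111  old=0101  +wl: 
  step 5. node 0  ⊔preds=1010  new=1010  stable

Least fixpoint reached:
  node 0: 1010
  node 1: 1010
  node 2: 0100
  node 3: 0111

yes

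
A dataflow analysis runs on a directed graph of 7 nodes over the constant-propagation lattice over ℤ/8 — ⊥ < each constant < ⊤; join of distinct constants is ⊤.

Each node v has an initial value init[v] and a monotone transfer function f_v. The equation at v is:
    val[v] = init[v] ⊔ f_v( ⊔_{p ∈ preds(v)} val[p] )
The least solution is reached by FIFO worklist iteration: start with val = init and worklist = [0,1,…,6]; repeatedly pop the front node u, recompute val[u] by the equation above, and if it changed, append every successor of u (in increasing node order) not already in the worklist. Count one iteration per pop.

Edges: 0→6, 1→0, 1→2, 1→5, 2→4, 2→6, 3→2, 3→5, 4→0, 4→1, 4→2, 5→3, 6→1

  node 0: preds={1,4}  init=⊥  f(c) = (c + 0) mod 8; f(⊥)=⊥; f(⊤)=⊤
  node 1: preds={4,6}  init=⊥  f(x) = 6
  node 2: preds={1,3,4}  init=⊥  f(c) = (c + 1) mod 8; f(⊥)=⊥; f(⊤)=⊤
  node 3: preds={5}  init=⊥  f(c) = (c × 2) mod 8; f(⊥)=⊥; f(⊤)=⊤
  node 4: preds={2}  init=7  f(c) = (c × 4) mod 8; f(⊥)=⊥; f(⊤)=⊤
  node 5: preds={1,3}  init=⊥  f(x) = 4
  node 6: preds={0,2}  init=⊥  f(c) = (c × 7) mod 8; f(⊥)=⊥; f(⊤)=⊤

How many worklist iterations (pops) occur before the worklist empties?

14

Iteration log — 14 steps:
  step 1. node 0  ⊔preds=7  new=7  old=⊥  +wl: 
  step 2. node 1  ⊔preds=7  new=6  old=⊥  +wl: 0
  step 3. node 2  ⊔preds=⊤  new=⊤  old=⊥  +wl: 
  step 4. node 3  ⊔preds=⊥  new=⊥  stable
  step 5. node 4  ⊔preds=⊤  new=⊤  old=7  +wl: 1,2
  step 6. node 5  ⊔preds=6  new=4  old=⊥  +wl: 3
  step 7. node 6  ⊔preds=⊤  new=⊤  old=⊥  +wl: 
  step 8. node 0  ⊔preds=⊤  new=⊤  old=7  +wl: 6
  step 9. node 1  ⊔preds=⊤  new=6  stable
  step 10. node 2  ⊔preds=⊤  new=⊤  stable
  step 11. node 3  ⊔preds=4  new=0  old=⊥  +wl: 2,5
  step 12. node 6  ⊔preds=⊤  new=⊤  stable
  step 13. node 2  ⊔preds=⊤  new=⊤  stable
  step 14. node 5  ⊔preds=⊤  new=4  stable

Least fixpoint reached:
  node 0: ⊤
  node 1: 6
  node 2: ⊤
  node 3: 0
  node 4: ⊤
  node 5: 4
  node 6: ⊤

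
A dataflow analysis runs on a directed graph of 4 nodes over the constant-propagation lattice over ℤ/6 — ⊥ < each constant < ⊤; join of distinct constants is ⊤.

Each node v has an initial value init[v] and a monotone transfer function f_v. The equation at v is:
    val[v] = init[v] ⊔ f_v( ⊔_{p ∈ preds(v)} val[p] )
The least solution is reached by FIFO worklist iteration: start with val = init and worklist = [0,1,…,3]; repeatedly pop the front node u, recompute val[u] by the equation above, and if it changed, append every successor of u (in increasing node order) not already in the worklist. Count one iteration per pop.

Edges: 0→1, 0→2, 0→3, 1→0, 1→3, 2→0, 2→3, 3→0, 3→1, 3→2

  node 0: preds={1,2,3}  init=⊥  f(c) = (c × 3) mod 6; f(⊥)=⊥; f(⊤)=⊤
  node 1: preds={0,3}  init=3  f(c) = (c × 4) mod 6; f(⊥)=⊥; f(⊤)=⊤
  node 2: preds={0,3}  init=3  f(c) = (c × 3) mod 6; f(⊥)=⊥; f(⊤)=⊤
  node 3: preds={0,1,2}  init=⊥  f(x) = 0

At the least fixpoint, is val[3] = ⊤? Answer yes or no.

Iteration log — 9 steps:
  step 1. node 0  ⊔preds=3  new=3  old=⊥  +wl: 
  step 2. node 1  ⊔preds=3  new=⊤  old=3  +wl: 0
  step 3. node 2  ⊔preds=3  new=3  stable
  step 4. node 3  ⊔preds=⊤  new=0  old=⊥  +wl: 1,2
  step 5. node 0  ⊔preds=⊤  new=⊤  old=3  +wl: 3
  step 6. node 1  ⊔preds=⊤  new=⊤  stable
  step 7. node 2  ⊔preds=⊤  new=⊤  old=3  +wl: 0
  step 8. node 3  ⊔preds=⊤  new=0  stable
  step 9. node 0  ⊔preds=⊤  new=⊤  stable

Least fixpoint reached:
  node 0: ⊤
  node 1: ⊤
  node 2: ⊤
  node 3: 0

no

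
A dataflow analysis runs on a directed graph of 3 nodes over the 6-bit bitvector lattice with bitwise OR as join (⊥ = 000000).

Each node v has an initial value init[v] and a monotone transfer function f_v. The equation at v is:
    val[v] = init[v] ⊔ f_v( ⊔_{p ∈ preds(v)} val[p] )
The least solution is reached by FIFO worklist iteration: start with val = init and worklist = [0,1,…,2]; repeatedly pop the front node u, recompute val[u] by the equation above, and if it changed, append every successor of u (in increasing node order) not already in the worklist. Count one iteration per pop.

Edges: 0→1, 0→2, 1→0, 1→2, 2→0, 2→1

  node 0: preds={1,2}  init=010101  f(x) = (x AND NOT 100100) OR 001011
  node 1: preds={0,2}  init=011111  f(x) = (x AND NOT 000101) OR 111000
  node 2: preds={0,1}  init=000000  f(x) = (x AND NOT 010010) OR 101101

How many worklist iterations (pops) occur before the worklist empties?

Iteration log — 5 steps:
  step 1. node 0  ⊔preds=011111  new=011111  old=010101  +wl: 
  step 2. node 1  ⊔preds=011111  new=111111  old=011111  +wl: 0
  step 3. node 2  ⊔preds=111111  new=101101  old=000000  +wl: 1
  step 4. node 0  ⊔preds=111111  new=011111  stable
  step 5. node 1  ⊔preds=111111  new=111111  stable

Least fixpoint reached:
  node 0: 011111
  node 1: 111111
  node 2: 101101

5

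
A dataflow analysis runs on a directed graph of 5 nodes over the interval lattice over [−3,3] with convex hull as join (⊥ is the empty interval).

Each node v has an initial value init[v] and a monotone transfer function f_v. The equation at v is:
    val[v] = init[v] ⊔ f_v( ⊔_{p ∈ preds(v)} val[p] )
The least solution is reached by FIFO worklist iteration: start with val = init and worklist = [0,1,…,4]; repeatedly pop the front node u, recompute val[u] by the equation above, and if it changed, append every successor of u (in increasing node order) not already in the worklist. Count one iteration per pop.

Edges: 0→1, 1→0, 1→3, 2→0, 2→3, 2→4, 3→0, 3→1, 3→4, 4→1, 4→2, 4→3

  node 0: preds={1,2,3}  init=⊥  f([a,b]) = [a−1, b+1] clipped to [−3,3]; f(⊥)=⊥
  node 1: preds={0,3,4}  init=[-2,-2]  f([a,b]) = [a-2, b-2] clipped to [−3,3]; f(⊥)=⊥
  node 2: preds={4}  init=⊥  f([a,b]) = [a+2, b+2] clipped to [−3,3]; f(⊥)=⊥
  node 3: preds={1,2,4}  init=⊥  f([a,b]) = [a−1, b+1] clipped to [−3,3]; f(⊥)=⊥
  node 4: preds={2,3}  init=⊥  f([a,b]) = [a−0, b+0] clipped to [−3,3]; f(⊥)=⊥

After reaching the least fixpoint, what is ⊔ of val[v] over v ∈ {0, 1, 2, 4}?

Iteration log — 19 steps:
  step 1. node 0  ⊔preds=[-2,-2]  new=[-3,-1]  old=⊥  +wl: 
  step 2. node 1  ⊔preds=[-3,-1]  new=[-3,-2]  old=[-2,-2]  +wl: 0
  step 3. node 2  ⊔preds=⊥  new=⊥  stable
  step 4. node 3  ⊔preds=[-3,-2]  new=[-3,-1]  old=⊥  +wl: 1
  step 5. node 4  ⊔preds=[-3,-1]  new=[-3,-1]  old=⊥  +wl: 2,3
  step 6. node 0  ⊔preds=[-3,-1]  new=[-3,0]  old=[-3,-1]  +wl: 
  step 7. node 1  ⊔preds=[-3,0]  new=[-3,-2]  stable
  step 8. node 2  ⊔preds=[-3,-1]  new=[-1,1]  old=⊥  +wl: 0,4
  step 9. node 3  ⊔preds=[-3,1]  new=[-3,2]  old=[-3,-1]  +wl: 1
  step 10. node 0  ⊔preds=[-3,2]  new=[-3,3]  old=[-3,0]  +wl: 
  step 11. node 4  ⊔preds=[-3,2]  new=[-3,2]  old=[-3,-1]  +wl: 2,3
  step 12. node 1  ⊔preds=[-3,3]  new=[-3,1]  old=[-3,-2]  +wl: 0
  step 13. node 2  ⊔preds=[-3,2]  new=[-1,3]  old=[-1,1]  +wl: 4
  step 14. node 3  ⊔preds=[-3,3]  new=[-3,3]  old=[-3,2]  +wl: 1
  step 15. node 0  ⊔preds=[-3,3]  new=[-3,3]  stable
  step 16. node 4  ⊔preds=[-3,3]  new=[-3,3]  old=[-3,2]  +wl: 2,3
  step 17. node 1  ⊔preds=[-3,3]  new=[-3,1]  stable
  step 18. node 2  ⊔preds=[-3,3]  new=[-1,3]  stable
  step 19. node 3  ⊔preds=[-3,3]  new=[-3,3]  stable

Least fixpoint reached:
  node 0: [-3,3]
  node 1: [-3,1]
  node 2: [-1,3]
  node 3: [-3,3]
  node 4: [-3,3]

[-3,3]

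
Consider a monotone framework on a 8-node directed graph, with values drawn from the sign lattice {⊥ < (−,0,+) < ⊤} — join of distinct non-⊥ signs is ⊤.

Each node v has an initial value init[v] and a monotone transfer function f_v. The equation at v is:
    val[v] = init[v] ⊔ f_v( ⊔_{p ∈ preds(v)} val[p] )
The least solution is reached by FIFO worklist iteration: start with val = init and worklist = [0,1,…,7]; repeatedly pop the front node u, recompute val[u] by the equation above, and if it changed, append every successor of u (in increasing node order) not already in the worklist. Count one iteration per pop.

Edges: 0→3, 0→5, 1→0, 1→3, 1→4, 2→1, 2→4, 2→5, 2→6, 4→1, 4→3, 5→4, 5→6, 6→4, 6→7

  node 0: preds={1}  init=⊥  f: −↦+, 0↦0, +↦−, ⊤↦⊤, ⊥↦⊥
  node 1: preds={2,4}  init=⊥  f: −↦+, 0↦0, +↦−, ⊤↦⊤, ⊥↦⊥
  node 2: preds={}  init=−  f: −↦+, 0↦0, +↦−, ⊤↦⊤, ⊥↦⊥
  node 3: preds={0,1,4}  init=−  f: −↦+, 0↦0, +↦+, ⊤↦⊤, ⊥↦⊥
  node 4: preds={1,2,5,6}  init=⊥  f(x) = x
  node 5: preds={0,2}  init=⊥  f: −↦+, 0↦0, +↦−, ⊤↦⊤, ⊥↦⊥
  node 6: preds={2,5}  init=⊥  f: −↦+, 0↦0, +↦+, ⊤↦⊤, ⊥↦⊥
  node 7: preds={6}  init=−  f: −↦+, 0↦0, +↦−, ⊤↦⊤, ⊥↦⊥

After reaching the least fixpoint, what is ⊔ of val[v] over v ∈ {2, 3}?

Iteration log — 18 steps:
  step 1. node 0  ⊔preds=⊥  new=⊥  stable
  step 2. node 1  ⊔preds=−  new=+  old=⊥  +wl: 0
  step 3. node 2  ⊔preds=⊥  new=−  stable
  step 4. node 3  ⊔preds=+  new=⊤  old=−  +wl: 
  step 5. node 4  ⊔preds=⊤  new=⊤  old=⊥  +wl: 1,3
  step 6. node 5  ⊔preds=−  new=+  old=⊥  +wl: 4
  step 7. node 6  ⊔preds=⊤  new=⊤  old=⊥  +wl: 
  step 8. node 7  ⊔preds=⊤  new=⊤  old=−  +wl: 
  step 9. node 0  ⊔preds=+  new=−  old=⊥  +wl: 5
  step 10. node 1  ⊔preds=⊤  new=⊤  old=+  +wl: 0
  step 11. node 3  ⊔preds=⊤  new=⊤  stable
  step 12. node 4  ⊔preds=⊤  new=⊤  stable
  step 13. node 5  ⊔preds=−  new=+  stable
  step 14. node 0  ⊔preds=⊤  new=⊤  old=−  +wl: 3,5
  step 15. node 3  ⊔preds=⊤  new=⊤  stable
  step 16. node 5  ⊔preds=⊤  new=⊤  old=+  +wl: 4,6
  step 17. node 4  ⊔preds=⊤  new=⊤  stable
  step 18. node 6  ⊔preds=⊤  new=⊤  stable

Least fixpoint reached:
  node 0: ⊤
  node 1: ⊤
  node 2: −
  node 3: ⊤
  node 4: ⊤
  node 5: ⊤
  node 6: ⊤
  node 7: ⊤

⊤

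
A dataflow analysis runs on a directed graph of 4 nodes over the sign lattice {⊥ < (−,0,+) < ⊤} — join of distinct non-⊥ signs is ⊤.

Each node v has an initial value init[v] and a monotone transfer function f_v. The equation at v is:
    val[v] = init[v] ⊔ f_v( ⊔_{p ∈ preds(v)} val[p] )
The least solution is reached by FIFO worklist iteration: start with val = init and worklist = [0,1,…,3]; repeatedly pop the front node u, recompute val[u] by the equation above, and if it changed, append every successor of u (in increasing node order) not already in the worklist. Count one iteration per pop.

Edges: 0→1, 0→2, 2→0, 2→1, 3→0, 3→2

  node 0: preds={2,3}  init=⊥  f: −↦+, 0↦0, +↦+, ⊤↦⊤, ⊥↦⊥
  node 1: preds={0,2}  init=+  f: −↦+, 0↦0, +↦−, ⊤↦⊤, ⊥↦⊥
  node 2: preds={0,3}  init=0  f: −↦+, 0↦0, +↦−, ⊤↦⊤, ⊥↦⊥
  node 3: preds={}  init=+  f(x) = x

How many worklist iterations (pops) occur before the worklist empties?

6

Iteration log — 6 steps:
  step 1. node 0  ⊔preds=⊤  new=⊤  old=⊥  +wl: 
  step 2. node 1  ⊔preds=⊤  new=⊤  old=+  +wl: 
  step 3. node 2  ⊔preds=⊤  new=⊤  old=0  +wl: 0,1
  step 4. node 3  ⊔preds=⊥  new=+  stable
  step 5. node 0  ⊔preds=⊤  new=⊤  stable
  step 6. node 1  ⊔preds=⊤  new=⊤  stable

Least fixpoint reached:
  node 0: ⊤
  node 1: ⊤
  node 2: ⊤
  node 3: +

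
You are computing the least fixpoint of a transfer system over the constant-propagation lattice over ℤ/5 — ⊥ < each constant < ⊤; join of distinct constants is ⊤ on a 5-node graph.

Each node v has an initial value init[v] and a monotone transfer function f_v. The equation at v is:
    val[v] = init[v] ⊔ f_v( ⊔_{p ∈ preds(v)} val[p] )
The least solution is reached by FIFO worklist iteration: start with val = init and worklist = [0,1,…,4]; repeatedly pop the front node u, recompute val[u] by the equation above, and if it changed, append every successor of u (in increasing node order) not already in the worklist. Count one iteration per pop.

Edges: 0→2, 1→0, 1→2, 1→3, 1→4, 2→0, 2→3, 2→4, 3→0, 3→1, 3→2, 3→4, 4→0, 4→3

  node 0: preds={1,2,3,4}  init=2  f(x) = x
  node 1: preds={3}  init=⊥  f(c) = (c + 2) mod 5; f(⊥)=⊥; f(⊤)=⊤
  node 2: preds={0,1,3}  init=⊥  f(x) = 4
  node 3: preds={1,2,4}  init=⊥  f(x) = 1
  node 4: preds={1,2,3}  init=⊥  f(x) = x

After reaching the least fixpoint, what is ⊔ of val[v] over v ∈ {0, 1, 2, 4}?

Trace (11 dequeues):
  [1] u=0 | in ⊥ | out 2 | ==
  [2] u=1 | in ⊥ | out ⊥ | ==
  [3] u=2 | in 2 | out 4 | prev ⊥ | push {0}
  [4] u=3 | in 4 | out 1 | prev ⊥ | push {1,2}
  [5] u=4 | in ⊤ | out ⊤ | prev ⊥ | push {3}
  [6] u=0 | in ⊤ | out ⊤ | prev 2 | push {}
  [7] u=1 | in 1 | out 3 | prev ⊥ | push {0,4}
  [8] u=2 | in ⊤ | out 4 | ==
  [9] u=3 | in ⊤ | out 1 | ==
  [10] u=0 | in ⊤ | out ⊤ | ==
  [11] u=4 | in ⊤ | out ⊤ | ==

Converged values:
  [0] ⊤
  [1] 3
  [2] 4
  [3] 1
  [4] ⊤

⊤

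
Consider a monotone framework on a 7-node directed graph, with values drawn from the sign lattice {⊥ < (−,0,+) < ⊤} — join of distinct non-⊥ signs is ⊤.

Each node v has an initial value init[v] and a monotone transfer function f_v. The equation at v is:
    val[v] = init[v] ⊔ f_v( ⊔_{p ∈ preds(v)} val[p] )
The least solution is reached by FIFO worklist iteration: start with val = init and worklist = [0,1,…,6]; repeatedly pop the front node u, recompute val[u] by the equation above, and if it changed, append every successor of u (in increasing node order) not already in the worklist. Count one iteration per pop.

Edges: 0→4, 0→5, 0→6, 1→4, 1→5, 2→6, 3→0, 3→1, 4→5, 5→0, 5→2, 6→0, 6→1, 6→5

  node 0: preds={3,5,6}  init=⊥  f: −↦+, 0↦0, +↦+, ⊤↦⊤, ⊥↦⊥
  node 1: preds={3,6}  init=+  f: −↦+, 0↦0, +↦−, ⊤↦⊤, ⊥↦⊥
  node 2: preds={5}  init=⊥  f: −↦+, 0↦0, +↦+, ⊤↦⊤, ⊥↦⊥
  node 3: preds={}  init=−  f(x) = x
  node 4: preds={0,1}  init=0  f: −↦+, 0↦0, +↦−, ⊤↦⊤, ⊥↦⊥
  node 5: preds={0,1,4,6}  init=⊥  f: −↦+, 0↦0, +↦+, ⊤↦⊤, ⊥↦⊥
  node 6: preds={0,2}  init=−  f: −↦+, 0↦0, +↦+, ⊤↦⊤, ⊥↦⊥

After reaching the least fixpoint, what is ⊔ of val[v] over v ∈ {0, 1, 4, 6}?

⊤

Trace (13 dequeues):
  [1] u=0 | in − | out + | prev ⊥ | push {}
  [2] u=1 | in − | out + | ==
  [3] u=2 | in ⊥ | out ⊥ | ==
  [4] u=3 | in ⊥ | out − | ==
  [5] u=4 | in + | out ⊤ | prev 0 | push {}
  [6] u=5 | in ⊤ | out ⊤ | prev ⊥ | push {0,2}
  [7] u=6 | in + | out ⊤ | prev − | push {1,5}
  [8] u=0 | in ⊤ | out ⊤ | prev + | push {4,6}
  [9] u=2 | in ⊤ | out ⊤ | prev ⊥ | push {}
  [10] u=1 | in ⊤ | out ⊤ | prev + | push {}
  [11] u=5 | in ⊤ | out ⊤ | ==
  [12] u=4 | in ⊤ | out ⊤ | ==
  [13] u=6 | in ⊤ | out ⊤ | ==

Converged values:
  [0] ⊤
  [1] ⊤
  [2] ⊤
  [3] −
  [4] ⊤
  [5] ⊤
  [6] ⊤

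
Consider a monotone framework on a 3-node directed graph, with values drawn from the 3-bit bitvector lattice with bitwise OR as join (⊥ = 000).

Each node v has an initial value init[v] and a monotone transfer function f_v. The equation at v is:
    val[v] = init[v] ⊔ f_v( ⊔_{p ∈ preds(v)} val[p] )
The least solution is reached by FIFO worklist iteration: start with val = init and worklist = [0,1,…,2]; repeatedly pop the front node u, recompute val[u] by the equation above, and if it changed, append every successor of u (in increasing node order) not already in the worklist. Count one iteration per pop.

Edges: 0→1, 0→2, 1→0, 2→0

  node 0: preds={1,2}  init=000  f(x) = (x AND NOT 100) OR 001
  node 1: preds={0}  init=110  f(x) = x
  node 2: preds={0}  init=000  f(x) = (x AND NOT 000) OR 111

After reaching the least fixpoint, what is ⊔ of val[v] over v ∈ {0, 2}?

Trace (4 dequeues):
  [1] u=0 | in 110 | out 011 | prev 000 | push {}
  [2] u=1 | in 011 | out 111 | prev 110 | push {0}
  [3] u=2 | in 011 | out 111 | prev 000 | push {}
  [4] u=0 | in 111 | out 011 | ==

Converged values:
  [0] 011
  [1] 111
  [2] 111

111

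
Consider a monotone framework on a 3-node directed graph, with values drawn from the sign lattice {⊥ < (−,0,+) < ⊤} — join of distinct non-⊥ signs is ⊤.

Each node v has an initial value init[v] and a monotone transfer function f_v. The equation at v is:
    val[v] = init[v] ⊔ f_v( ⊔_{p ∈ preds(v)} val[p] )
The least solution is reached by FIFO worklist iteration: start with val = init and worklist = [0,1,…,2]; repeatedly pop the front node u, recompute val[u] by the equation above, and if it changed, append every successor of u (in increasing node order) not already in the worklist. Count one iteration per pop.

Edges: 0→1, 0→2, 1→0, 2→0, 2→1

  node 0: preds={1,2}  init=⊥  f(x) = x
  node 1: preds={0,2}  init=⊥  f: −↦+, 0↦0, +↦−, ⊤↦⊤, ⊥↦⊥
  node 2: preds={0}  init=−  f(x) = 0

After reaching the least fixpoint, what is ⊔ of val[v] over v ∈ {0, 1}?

⊤

Trace (7 dequeues):
  [1] u=0 | in − | out − | prev ⊥ | push {}
  [2] u=1 | in − | out + | prev ⊥ | push {0}
  [3] u=2 | in − | out ⊤ | prev − | push {1}
  [4] u=0 | in ⊤ | out ⊤ | prev − | push {2}
  [5] u=1 | in ⊤ | out ⊤ | prev + | push {0}
  [6] u=2 | in ⊤ | out ⊤ | ==
  [7] u=0 | in ⊤ | out ⊤ | ==

Converged values:
  [0] ⊤
  [1] ⊤
  [2] ⊤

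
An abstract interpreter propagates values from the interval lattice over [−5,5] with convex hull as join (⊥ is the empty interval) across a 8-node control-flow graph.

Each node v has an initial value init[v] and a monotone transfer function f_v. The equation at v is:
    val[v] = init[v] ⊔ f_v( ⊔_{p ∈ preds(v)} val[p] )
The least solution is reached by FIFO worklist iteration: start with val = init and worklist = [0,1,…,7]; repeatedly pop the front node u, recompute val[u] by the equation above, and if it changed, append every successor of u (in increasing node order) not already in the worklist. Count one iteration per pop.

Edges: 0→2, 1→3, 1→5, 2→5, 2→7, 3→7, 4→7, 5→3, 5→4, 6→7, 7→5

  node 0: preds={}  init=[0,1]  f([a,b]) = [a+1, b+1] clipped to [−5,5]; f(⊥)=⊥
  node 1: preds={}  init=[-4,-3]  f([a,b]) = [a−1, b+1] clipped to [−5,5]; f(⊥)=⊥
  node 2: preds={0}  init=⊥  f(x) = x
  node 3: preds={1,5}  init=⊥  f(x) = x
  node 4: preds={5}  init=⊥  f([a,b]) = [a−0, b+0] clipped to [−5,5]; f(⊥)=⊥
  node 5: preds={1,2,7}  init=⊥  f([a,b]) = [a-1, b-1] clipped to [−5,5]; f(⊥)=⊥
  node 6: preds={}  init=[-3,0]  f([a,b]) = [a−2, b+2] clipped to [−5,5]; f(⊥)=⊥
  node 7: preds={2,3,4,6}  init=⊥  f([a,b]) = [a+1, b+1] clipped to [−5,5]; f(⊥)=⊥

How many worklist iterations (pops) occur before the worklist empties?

Worklist (16 pops):
  #1 pop 0: in=⊥ → [0,1] (no change)
  #2 pop 1: in=⊥ → [-4,-3] (no change)
  #3 pop 2: in=[0,1] → [0,1] (was ⊥); enqueue []
  #4 pop 3: in=[-4,-3] → [-4,-3] (was ⊥); enqueue []
  #5 pop 4: in=⊥ → ⊥ (no change)
  #6 pop 5: in=[-4,1] → [-5,0] (was ⊥); enqueue [3,4]
  #7 pop 6: in=⊥ → [-3,0] (no change)
  #8 pop 7: in=[-4,1] → [-3,2] (was ⊥); enqueue [5]
  #9 pop 3: in=[-5,0] → [-5,0] (was [-4,-3]); enqueue [7]
  #10 pop 4: in=[-5,0] → [-5,0] (was ⊥); enqueue []
  #11 pop 5: in=[-4,2] → [-5,1] (was [-5,0]); enqueue [3,4]
  #12 pop 7: in=[-5,1] → [-4,2] (was [-3,2]); enqueue [5]
  #13 pop 3: in=[-5,1] → [-5,1] (was [-5,0]); enqueue [7]
  #14 pop 4: in=[-5,1] → [-5,1] (was [-5,0]); enqueue []
  #15 pop 5: in=[-4,2] → [-5,1] (no change)
  #16 pop 7: in=[-5,1] → [-4,2] (no change)

Fixpoint:
  val[0] = [0,1]
  val[1] = [-4,-3]
  val[2] = [0,1]
  val[3] = [-5,1]
  val[4] = [-5,1]
  val[5] = [-5,1]
  val[6] = [-3,0]
  val[7] = [-4,2]

16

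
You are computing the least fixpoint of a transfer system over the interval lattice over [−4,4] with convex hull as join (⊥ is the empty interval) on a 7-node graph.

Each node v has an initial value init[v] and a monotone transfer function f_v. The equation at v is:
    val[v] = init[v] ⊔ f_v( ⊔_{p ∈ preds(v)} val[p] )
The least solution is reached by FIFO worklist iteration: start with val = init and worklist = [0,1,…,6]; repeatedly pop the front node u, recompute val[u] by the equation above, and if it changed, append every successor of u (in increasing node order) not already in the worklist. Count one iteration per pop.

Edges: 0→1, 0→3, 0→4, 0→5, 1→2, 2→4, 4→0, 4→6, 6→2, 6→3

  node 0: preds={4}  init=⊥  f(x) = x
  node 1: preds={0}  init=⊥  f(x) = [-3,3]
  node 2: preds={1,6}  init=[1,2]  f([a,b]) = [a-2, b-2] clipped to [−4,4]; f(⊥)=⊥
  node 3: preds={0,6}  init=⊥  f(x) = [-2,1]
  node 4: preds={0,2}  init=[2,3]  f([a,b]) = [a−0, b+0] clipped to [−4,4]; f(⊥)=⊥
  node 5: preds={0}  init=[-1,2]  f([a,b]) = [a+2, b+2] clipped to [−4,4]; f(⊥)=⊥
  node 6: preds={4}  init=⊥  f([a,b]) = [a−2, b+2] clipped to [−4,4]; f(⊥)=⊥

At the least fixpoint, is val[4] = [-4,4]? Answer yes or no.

Iteration log — 13 steps:
  step 1. node 0  ⊔preds=[2,3]  new=[2,3]  old=⊥  +wl: 
  step 2. node 1  ⊔preds=[2,3]  new=[-3,3]  old=⊥  +wl: 
  step 3. node 2  ⊔preds=[-3,3]  new=[-4,2]  old=[1,2]  +wl: 
  step 4. node 3  ⊔preds=[2,3]  new=[-2,1]  old=⊥  +wl: 
  step 5. node 4  ⊔preds=[-4,3]  new=[-4,3]  old=[2,3]  +wl: 0
  step 6. node 5  ⊔preds=[2,3]  new=[-1,4]  old=[-1,2]  +wl: 
  step 7. node 6  ⊔preds=[-4,3]  new=[-4,4]  old=⊥  +wl: 2,3
  step 8. node 0  ⊔preds=[-4,3]  new=[-4,3]  old=[2,3]  +wl: 1,4,5
  step 9. node 2  ⊔preds=[-4,4]  new=[-4,2]  stable
  step 10. node 3  ⊔preds=[-4,4]  new=[-2,1]  stable
  step 11. node 1  ⊔preds=[-4,3]  new=[-3,3]  stable
  step 12. node 4  ⊔preds=[-4,3]  new=[-4,3]  stable
  step 13. node 5  ⊔preds=[-4,3]  new=[-2,4]  old=[-1,4]  +wl: 

Least fixpoint reached:
  node 0: [-4,3]
  node 1: [-3,3]
  node 2: [-4,2]
  node 3: [-2,1]
  node 4: [-4,3]
  node 5: [-2,4]
  node 6: [-4,4]

no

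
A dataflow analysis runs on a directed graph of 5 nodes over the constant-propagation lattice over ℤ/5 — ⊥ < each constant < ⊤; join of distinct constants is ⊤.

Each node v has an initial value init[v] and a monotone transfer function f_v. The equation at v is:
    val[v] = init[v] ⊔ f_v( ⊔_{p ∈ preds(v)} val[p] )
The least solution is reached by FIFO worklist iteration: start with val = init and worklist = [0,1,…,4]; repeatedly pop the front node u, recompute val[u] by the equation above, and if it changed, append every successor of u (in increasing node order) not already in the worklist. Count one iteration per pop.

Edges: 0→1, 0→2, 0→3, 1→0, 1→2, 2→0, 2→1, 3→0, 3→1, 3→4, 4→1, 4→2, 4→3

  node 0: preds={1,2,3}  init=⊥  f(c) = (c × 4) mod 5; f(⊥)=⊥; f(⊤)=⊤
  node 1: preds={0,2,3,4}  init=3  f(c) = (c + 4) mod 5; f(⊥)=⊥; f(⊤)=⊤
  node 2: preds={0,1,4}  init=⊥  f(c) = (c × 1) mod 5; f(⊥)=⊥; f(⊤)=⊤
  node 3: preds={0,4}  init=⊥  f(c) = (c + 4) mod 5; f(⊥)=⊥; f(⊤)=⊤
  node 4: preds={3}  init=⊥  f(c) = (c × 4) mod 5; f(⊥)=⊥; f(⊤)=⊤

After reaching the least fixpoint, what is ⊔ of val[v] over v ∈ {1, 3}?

Iteration log — 15 steps:
  step 1. node 0  ⊔preds=3  new=2  old=⊥  +wl: 
  step 2. node 1  ⊔preds=2  new=⊤  old=3  +wl: 0
  step 3. node 2  ⊔preds=⊤  new=⊤  old=⊥  +wl: 1
  step 4. node 3  ⊔preds=2  new=1  old=⊥  +wl: 
  step 5. node 4  ⊔preds=1  new=4  old=⊥  +wl: 2,3
  step 6. node 0  ⊔preds=⊤  new=⊤  old=2  +wl: 
  step 7. node 1  ⊔preds=⊤  new=⊤  stable
  step 8. node 2  ⊔preds=⊤  new=⊤  stable
  step 9. node 3  ⊔preds=⊤  new=⊤  old=1  +wl: 0,1,4
  step 10. node 0  ⊔preds=⊤  new=⊤  stable
  step 11. node 1  ⊔preds=⊤  new=⊤  stable
  step 12. node 4  ⊔preds=⊤  new=⊤  old=4  +wl: 1,2,3
  step 13. node 1  ⊔preds=⊤  new=⊤  stable
  step 14. node 2  ⊔preds=⊤  new=⊤  stable
  step 15. node 3  ⊔preds=⊤  new=⊤  stable

Least fixpoint reached:
  node 0: ⊤
  node 1: ⊤
  node 2: ⊤
  node 3: ⊤
  node 4: ⊤

⊤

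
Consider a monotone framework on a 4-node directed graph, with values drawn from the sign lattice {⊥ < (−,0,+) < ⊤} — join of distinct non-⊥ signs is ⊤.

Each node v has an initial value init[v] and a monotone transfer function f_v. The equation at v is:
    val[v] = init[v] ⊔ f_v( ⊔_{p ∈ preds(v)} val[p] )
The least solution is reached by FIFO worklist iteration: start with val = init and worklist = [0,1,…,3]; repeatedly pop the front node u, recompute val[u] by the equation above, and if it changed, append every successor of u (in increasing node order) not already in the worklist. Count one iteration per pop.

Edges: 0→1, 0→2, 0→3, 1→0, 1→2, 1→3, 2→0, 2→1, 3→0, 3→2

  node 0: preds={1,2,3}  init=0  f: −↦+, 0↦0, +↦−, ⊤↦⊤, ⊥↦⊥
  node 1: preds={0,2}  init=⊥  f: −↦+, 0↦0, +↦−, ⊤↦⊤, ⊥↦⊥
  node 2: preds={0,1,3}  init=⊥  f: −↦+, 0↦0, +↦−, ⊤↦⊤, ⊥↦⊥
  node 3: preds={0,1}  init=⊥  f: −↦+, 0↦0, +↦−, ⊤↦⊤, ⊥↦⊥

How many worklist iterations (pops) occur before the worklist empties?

Iteration log — 7 steps:
  step 1. node 0  ⊔preds=⊥  new=0  stable
  step 2. node 1  ⊔preds=0  new=0  old=⊥  +wl: 0
  step 3. node 2  ⊔preds=0  new=0  old=⊥  +wl: 1
  step 4. node 3  ⊔preds=0  new=0  old=⊥  +wl: 2
  step 5. node 0  ⊔preds=0  new=0  stable
  step 6. node 1  ⊔preds=0  new=0  stable
  step 7. node 2  ⊔preds=0  new=0  stable

Least fixpoint reached:
  node 0: 0
  node 1: 0
  node 2: 0
  node 3: 0

7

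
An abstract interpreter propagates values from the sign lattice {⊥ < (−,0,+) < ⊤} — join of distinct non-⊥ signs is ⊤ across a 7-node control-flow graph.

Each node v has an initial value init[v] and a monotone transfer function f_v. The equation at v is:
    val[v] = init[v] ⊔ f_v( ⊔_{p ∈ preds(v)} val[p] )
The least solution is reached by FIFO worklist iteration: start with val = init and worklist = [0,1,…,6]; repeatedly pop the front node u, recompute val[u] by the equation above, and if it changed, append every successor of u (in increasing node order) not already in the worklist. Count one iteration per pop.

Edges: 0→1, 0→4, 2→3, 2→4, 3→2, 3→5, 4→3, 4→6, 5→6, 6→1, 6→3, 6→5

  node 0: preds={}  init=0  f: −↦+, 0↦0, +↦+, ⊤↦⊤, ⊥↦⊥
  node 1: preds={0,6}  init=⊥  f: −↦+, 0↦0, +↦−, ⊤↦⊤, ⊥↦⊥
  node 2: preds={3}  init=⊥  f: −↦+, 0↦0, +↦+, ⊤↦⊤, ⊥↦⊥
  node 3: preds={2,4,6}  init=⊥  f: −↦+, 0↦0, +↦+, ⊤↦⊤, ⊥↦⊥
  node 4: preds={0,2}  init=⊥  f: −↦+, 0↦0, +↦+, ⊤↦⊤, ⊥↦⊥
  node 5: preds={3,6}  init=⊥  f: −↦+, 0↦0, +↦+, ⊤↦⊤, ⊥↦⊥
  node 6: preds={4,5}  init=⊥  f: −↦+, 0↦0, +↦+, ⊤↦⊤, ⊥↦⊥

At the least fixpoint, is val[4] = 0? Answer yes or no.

Worklist (14 pops):
  #1 pop 0: in=⊥ → 0 (no change)
  #2 pop 1: in=0 → 0 (was ⊥); enqueue []
  #3 pop 2: in=⊥ → ⊥ (no change)
  #4 pop 3: in=⊥ → ⊥ (no change)
  #5 pop 4: in=0 → 0 (was ⊥); enqueue [3]
  #6 pop 5: in=⊥ → ⊥ (no change)
  #7 pop 6: in=0 → 0 (was ⊥); enqueue [1,5]
  #8 pop 3: in=0 → 0 (was ⊥); enqueue [2]
  #9 pop 1: in=0 → 0 (no change)
  #10 pop 5: in=0 → 0 (was ⊥); enqueue [6]
  #11 pop 2: in=0 → 0 (was ⊥); enqueue [3,4]
  #12 pop 6: in=0 → 0 (no change)
  #13 pop 3: in=0 → 0 (no change)
  #14 pop 4: in=0 → 0 (no change)

Fixpoint:
  val[0] = 0
  val[1] = 0
  val[2] = 0
  val[3] = 0
  val[4] = 0
  val[5] = 0
  val[6] = 0

yes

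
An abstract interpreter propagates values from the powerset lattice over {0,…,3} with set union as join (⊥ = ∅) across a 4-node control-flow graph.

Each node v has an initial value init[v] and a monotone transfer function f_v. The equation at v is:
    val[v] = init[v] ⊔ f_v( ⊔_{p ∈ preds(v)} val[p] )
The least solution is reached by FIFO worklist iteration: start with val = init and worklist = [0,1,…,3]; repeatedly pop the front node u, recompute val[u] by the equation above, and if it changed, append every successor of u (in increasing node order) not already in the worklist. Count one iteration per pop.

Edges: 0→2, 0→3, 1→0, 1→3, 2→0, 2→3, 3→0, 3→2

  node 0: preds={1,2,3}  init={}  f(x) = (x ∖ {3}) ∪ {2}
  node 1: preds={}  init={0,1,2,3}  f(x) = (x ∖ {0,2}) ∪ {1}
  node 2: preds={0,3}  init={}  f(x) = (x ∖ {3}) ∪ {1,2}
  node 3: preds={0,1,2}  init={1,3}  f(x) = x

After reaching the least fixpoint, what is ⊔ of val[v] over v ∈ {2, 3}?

{0,1,2,3}

Iteration log — 6 steps:
  step 1. node 0  ⊔preds={0,1,2,3}  new={0,1,2}  old={}  +wl: 
  step 2. node 1  ⊔preds={}  new={0,1,2,3}  stable
  step 3. node 2  ⊔preds={0,1,2,3}  new={0,1,2}  old={}  +wl: 0
  step 4. node 3  ⊔preds={0,1,2,3}  new={0,1,2,3}  old={1,3}  +wl: 2
  step 5. node 0  ⊔preds={0,1,2,3}  new={0,1,2}  stable
  step 6. node 2  ⊔preds={0,1,2,3}  new={0,1,2}  stable

Least fixpoint reached:
  node 0: {0,1,2}
  node 1: {0,1,2,3}
  node 2: {0,1,2}
  node 3: {0,1,2,3}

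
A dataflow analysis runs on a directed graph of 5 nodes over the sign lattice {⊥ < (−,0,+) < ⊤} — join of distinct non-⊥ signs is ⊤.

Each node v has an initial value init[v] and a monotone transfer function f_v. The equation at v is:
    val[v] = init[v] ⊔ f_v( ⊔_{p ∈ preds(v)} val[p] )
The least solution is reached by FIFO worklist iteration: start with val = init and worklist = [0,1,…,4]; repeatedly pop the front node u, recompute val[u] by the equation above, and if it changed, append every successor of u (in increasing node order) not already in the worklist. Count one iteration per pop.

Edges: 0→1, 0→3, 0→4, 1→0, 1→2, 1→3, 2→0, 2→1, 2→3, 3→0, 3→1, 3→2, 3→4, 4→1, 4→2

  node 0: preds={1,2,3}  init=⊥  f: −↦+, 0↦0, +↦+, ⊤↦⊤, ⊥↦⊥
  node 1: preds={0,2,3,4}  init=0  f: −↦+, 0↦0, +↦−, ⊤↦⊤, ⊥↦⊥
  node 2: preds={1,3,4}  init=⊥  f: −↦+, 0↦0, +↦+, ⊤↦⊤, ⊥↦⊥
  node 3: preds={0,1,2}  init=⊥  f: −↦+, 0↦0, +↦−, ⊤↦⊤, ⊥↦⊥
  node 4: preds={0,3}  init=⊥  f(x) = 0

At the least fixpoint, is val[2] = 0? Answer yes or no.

yes

Trace (8 dequeues):
  [1] u=0 | in 0 | out 0 | prev ⊥ | push {}
  [2] u=1 | in 0 | out 0 | ==
  [3] u=2 | in 0 | out 0 | prev ⊥ | push {0,1}
  [4] u=3 | in 0 | out 0 | prev ⊥ | push {2}
  [5] u=4 | in 0 | out 0 | prev ⊥ | push {}
  [6] u=0 | in 0 | out 0 | ==
  [7] u=1 | in 0 | out 0 | ==
  [8] u=2 | in 0 | out 0 | ==

Converged values:
  [0] 0
  [1] 0
  [2] 0
  [3] 0
  [4] 0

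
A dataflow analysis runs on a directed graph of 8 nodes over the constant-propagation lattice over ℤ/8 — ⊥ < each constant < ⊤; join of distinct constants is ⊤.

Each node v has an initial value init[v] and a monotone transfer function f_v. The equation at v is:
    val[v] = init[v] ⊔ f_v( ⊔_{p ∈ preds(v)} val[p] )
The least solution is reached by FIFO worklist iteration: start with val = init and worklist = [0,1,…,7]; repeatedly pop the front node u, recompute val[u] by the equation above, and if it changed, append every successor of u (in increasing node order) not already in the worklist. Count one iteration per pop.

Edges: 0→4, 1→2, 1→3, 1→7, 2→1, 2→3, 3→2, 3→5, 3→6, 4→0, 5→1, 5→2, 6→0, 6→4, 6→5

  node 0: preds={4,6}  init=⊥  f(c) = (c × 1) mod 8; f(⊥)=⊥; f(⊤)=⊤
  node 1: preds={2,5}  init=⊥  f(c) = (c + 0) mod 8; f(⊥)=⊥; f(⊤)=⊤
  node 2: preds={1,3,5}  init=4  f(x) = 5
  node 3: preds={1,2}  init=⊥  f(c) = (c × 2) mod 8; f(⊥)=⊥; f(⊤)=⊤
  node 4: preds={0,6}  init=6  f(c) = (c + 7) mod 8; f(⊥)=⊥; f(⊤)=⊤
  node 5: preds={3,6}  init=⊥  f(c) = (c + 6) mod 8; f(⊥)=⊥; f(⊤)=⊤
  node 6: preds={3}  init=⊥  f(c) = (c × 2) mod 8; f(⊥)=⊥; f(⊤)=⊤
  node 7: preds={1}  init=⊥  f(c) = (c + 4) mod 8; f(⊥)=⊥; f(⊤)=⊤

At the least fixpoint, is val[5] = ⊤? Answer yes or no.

Iteration log — 15 steps:
  step 1. node 0  ⊔preds=6  new=6  old=⊥  +wl: 
  step 2. node 1  ⊔preds=4  new=4  old=⊥  +wl: 
  step 3. node 2  ⊔preds=4  new=⊤  old=4  +wl: 1
  step 4. node 3  ⊔preds=⊤  new=⊤  old=⊥  +wl: 2
  step 5. node 4  ⊔preds=6  new=⊤  old=6  +wl: 0
  step 6. node 5  ⊔preds=⊤  new=⊤  old=⊥  +wl: 
  step 7. node 6  ⊔preds=⊤  new=⊤  old=⊥  +wl: 4,5
  step 8. node 7  ⊔preds=4  new=0  old=⊥  +wl: 
  step 9. node 1  ⊔preds=⊤  new=⊤  old=4  +wl: 3,7
  step 10. node 2  ⊔preds=⊤  new=⊤  stable
  step 11. node 0  ⊔preds=⊤  new=⊤  old=6  +wl: 
  step 12. node 4  ⊔preds=⊤  new=⊤  stable
  step 13. node 5  ⊔preds=⊤  new=⊤  stable
  step 14. node 3  ⊔preds=⊤  new=⊤  stable
  step 15. node 7  ⊔preds=⊤  new=⊤  old=0  +wl: 

Least fixpoint reached:
  node 0: ⊤
  node 1: ⊤
  node 2: ⊤
  node 3: ⊤
  node 4: ⊤
  node 5: ⊤
  node 6: ⊤
  node 7: ⊤

yes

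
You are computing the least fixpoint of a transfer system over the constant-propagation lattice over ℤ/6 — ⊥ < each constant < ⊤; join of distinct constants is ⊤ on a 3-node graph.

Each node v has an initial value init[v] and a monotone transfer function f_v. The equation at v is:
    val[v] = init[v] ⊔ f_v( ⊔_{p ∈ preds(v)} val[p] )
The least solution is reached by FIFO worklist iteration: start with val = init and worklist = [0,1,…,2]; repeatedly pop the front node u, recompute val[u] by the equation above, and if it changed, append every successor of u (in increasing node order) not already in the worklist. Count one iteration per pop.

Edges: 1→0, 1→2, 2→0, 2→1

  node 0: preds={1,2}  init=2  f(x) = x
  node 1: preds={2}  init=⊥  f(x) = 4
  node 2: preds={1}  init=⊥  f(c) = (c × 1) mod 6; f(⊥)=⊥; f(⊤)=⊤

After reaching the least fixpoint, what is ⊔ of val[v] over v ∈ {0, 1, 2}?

⊤

Worklist (5 pops):
  #1 pop 0: in=⊥ → 2 (no change)
  #2 pop 1: in=⊥ → 4 (was ⊥); enqueue [0]
  #3 pop 2: in=4 → 4 (was ⊥); enqueue [1]
  #4 pop 0: in=4 → ⊤ (was 2); enqueue []
  #5 pop 1: in=4 → 4 (no change)

Fixpoint:
  val[0] = ⊤
  val[1] = 4
  val[2] = 4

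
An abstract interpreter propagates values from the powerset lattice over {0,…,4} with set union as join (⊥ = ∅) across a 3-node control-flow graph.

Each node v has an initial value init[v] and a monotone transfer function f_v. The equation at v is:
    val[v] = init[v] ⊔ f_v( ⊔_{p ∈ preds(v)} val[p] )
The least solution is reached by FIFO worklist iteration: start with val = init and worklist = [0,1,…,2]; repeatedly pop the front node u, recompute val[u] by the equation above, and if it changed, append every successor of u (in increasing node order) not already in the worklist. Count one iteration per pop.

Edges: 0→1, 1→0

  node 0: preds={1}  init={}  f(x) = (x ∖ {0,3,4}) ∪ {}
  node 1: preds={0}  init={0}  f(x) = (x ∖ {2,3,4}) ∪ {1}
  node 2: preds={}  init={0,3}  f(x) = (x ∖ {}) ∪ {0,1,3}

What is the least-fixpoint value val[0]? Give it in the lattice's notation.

Iteration log — 5 steps:
  step 1. node 0  ⊔preds={0}  new={}  stable
  step 2. node 1  ⊔preds={}  new={0,1}  old={0}  +wl: 0
  step 3. node 2  ⊔preds={}  new={0,1,3}  old={0,3}  +wl: 
  step 4. node 0  ⊔preds={0,1}  new={1}  old={}  +wl: 1
  step 5. node 1  ⊔preds={1}  new={0,1}  stable

Least fixpoint reached:
  node 0: {1}
  node 1: {0,1}
  node 2: {0,1,3}

{1}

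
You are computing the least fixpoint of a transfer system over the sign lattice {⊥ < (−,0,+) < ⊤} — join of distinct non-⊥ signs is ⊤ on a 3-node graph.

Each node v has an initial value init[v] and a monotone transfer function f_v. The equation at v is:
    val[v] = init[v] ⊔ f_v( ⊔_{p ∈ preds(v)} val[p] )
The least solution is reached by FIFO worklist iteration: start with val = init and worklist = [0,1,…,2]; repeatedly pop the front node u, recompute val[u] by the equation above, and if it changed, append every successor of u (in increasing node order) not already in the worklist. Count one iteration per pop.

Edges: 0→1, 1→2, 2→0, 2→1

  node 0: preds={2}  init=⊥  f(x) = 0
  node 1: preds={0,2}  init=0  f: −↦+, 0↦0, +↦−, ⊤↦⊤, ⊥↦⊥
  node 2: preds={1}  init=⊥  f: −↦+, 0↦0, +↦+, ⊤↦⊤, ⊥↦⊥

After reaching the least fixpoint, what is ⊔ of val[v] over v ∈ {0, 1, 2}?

0

Trace (5 dequeues):
  [1] u=0 | in ⊥ | out 0 | prev ⊥ | push {}
  [2] u=1 | in 0 | out 0 | ==
  [3] u=2 | in 0 | out 0 | prev ⊥ | push {0,1}
  [4] u=0 | in 0 | out 0 | ==
  [5] u=1 | in 0 | out 0 | ==

Converged values:
  [0] 0
  [1] 0
  [2] 0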